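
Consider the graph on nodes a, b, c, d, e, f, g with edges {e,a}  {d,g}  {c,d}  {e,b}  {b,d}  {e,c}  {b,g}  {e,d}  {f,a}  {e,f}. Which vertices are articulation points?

Removing e increases the component count from 1 to 2, so e is a cut vertex.
By contrast removing d leaves 1 component; it is not a cut vertex. No other vertex is a cut vertex either.

e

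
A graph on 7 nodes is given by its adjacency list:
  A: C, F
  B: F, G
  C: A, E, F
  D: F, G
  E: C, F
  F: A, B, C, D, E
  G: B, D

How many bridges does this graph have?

0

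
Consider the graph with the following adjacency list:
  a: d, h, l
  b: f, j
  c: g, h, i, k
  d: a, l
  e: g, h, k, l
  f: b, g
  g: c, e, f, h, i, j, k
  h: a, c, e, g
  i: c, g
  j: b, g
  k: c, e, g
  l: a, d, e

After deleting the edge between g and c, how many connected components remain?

1

g and c are still connected via g-k-c, so the component count stays at 1.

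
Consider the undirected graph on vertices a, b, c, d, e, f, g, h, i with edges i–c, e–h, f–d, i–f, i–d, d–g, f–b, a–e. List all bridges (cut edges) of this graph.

The edges on the cycle i-f-d-i are not bridges since each lies on that cycle.
But removing a–e disconnects a from e; removing d–g disconnects d from g; removing i–c disconnects i from c; removing h–e disconnects h from e — these are bridges.
In total 5 edges are bridges.

a-e, b-f, c-i, d-g, e-h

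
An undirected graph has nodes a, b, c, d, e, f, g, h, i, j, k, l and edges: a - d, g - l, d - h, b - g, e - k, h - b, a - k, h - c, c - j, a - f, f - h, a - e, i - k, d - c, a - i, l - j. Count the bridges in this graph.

0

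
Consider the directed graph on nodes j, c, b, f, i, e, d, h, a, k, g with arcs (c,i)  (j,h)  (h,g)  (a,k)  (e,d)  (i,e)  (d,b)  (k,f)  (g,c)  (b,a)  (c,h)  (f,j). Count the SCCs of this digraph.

{a, b, c, d, e, f, g, h, i, j, k} are all mutually reachable — one SCC of size 11.
That gives 1 strongly connected component.

1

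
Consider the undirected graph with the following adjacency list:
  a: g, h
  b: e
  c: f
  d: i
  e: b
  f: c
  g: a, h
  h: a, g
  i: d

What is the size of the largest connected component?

3

Starting from d we can reach d, i. That is one component of size 2.
Starting from c we can reach c, f. That is one component of size 2.
Starting from b we can reach b, e. That is one component of size 2.
Starting from a we can reach a, g, h. That is one component of size 3.
The largest has 3 vertices.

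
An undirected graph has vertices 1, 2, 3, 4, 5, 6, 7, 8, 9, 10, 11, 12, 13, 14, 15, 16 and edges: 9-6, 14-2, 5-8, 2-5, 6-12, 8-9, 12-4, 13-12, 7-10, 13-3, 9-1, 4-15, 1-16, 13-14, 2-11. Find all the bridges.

The edges on the cycle 13-14-2-5-8-9-6-12-13 are not bridges since each lies on that cycle.
But removing 11-2 disconnects 11 from 2; removing 4-12 disconnects 4 from 12; removing 4-15 disconnects 4 from 15; removing 13-3 disconnects 13 from 3 — these are bridges.
In total 7 edges are bridges.

1-16, 1-9, 10-7, 11-2, 12-4, 13-3, 15-4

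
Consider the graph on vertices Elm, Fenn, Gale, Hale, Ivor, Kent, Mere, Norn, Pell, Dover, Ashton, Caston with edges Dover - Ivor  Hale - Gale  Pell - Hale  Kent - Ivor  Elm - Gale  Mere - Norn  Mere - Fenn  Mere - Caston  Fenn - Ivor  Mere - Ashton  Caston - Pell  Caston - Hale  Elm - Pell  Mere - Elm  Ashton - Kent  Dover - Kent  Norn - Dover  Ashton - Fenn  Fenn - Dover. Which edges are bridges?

none

The edges on the cycle Caston-Pell-Hale-Caston are not bridges since each lies on that cycle.
Every edge lies on some cycle, so there are no bridges.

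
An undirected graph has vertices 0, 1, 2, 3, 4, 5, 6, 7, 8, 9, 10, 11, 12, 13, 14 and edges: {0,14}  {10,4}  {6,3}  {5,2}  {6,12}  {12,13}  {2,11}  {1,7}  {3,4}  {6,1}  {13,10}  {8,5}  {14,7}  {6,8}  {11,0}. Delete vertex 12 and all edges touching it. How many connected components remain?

With 12 gone, the remaining components are: {9}; {0, 1, 2, 3, 4, 5, 6, 7, 8, 10, 11, 13, 14}.
That is 2 components.

2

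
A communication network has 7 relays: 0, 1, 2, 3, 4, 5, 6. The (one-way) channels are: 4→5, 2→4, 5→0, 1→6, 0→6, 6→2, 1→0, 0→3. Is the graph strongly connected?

No

There is no directed path from 3 to 1, so the graph is not strongly connected.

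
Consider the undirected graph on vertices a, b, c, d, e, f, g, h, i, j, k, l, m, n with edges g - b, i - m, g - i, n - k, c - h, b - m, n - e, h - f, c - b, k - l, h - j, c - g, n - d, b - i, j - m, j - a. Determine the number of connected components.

Starting from d we can reach d, e, k, l, n. That is one component of size 5.
Starting from a we can reach a, b, c, f, g, h, i, j, m. That is one component of size 9.
Total: 2 components.

2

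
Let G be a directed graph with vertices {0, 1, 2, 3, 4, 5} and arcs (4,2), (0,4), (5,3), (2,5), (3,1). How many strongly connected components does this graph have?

{2} is an SCC by itself.
{1} is an SCC by itself.
{4} is an SCC by itself.
{0} is an SCC by itself.
{5} is an SCC by itself.
(and 1 more singleton SCC)
That gives 6 strongly connected components.

6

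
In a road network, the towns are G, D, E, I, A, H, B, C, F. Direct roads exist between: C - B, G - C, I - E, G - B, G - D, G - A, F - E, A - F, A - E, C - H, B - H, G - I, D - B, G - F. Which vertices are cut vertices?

G

Removing G increases the component count from 1 to 2, so G is a cut vertex.
By contrast removing C leaves 1 component; it is not a cut vertex. No other vertex is a cut vertex either.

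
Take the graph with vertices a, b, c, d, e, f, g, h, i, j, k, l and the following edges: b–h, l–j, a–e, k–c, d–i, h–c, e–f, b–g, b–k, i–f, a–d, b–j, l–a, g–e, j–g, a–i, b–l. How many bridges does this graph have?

0

The edges on the cycle a-d-i-a are not bridges since each lies on that cycle.
Every edge lies on some cycle, so there are no bridges.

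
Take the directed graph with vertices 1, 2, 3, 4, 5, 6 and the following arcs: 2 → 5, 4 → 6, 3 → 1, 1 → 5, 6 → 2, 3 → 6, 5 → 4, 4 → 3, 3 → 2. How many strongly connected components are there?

1

{1, 2, 3, 4, 5, 6} are all mutually reachable — one SCC of size 6.
That gives 1 strongly connected component.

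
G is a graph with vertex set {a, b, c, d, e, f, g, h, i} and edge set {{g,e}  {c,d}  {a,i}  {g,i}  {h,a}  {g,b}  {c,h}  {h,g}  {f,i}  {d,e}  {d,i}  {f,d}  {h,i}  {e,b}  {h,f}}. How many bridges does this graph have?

The edges on the cycle c-h-f-d-c are not bridges since each lies on that cycle.
Every edge lies on some cycle, so there are no bridges.

0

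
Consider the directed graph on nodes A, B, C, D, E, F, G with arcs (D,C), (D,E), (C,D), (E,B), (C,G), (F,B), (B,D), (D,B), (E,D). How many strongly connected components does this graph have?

4

{B, C, D, E} are all mutually reachable — one SCC of size 4.
{F} is an SCC by itself.
{G} is an SCC by itself.
{A} is an SCC by itself.
That gives 4 strongly connected components.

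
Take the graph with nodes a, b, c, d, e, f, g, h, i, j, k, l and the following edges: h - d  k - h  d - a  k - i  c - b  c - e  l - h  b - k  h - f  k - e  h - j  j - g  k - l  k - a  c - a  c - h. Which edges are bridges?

The edges on the cycle k-l-h-k are not bridges since each lies on that cycle.
But removing h - j disconnects h from j; removing g - j disconnects g from j; removing i - k disconnects i from k; removing f - h disconnects f from h — these are bridges.

f-h, g-j, h-j, i-k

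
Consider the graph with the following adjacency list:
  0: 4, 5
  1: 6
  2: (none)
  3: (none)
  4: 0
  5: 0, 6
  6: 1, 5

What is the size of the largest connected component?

5

3 is isolated — a component by itself.
2 is isolated — a component by itself.
Starting from 0 we can reach 0, 1, 4, 5, 6. That is one component of size 5.
The largest has 5 vertices.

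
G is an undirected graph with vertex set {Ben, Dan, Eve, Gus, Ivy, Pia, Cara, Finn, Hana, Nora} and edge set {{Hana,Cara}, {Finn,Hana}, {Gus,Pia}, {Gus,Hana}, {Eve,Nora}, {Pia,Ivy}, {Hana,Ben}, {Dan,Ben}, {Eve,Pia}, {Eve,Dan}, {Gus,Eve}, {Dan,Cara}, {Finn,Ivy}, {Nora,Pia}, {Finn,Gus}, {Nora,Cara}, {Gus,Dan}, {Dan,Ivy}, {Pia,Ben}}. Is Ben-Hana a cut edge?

No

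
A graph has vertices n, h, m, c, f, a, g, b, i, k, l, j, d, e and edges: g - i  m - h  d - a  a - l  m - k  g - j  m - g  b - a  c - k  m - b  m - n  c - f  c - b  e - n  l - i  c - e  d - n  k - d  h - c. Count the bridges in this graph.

2

The edges on the cycle m-g-i-l-a-b-c-h-m are not bridges since each lies on that cycle.
But removing f - c disconnects f from c; removing j - g disconnects j from g — these are bridges.
That makes 2 bridges.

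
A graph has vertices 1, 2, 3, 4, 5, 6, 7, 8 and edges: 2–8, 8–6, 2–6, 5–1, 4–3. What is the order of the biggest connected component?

7 is isolated — a component by itself.
Starting from 3 we can reach 3, 4. That is one component of size 2.
Starting from 1 we can reach 1, 5. That is one component of size 2.
Starting from 2 we can reach 2, 6, 8. That is one component of size 3.
The largest has 3 vertices.

3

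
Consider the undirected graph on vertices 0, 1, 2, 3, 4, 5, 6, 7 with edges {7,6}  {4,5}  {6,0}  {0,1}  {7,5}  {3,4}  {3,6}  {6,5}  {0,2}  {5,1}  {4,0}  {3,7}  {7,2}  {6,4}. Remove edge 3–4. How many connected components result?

1

3 and 4 are still connected via 3-6-4, so the component count stays at 1.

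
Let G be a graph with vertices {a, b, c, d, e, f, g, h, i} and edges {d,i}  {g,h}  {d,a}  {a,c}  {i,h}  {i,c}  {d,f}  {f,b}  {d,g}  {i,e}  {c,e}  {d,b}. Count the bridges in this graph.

The edges on the cycle d-f-b-d are not bridges since each lies on that cycle.
Every edge lies on some cycle, so there are no bridges.

0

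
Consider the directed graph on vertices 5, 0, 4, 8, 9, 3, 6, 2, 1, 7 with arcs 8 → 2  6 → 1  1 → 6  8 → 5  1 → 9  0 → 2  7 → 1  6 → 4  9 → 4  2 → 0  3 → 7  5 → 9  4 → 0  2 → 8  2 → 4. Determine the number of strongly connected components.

4

{0, 2, 4, 5, 8, 9} are all mutually reachable — one SCC of size 6.
{1, 6} are all mutually reachable — one SCC of size 2.
{7} is an SCC by itself.
{3} is an SCC by itself.
That gives 4 strongly connected components.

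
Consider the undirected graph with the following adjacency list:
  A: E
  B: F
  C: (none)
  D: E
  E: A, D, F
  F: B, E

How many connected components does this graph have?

2

C is isolated — a component by itself.
Starting from A we can reach A, B, D, E, F. That is one component of size 5.
Total: 2 components.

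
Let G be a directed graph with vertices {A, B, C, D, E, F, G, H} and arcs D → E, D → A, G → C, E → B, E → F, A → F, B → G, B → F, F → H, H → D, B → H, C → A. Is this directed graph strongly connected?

Yes

From F we can reach every vertex (A, B, C, D, E, F, G, H), and every vertex can reach F (A, B, C, D, E, F, G, H). So the whole graph is one strongly connected component.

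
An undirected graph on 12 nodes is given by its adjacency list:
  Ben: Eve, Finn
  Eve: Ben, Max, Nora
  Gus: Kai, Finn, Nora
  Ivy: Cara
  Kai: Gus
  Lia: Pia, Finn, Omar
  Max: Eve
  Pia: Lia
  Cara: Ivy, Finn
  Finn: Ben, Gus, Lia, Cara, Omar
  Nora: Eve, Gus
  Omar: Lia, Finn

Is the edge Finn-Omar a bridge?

After removing Finn-Omar, the path Finn-Lia-Omar still connects them, so the edge is not a bridge.

No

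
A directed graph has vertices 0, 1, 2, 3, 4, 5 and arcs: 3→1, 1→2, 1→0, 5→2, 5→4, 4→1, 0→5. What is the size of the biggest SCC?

{0, 1, 4, 5} are all mutually reachable — one SCC of size 4.
{3} is an SCC by itself.
{2} is an SCC by itself.
The largest has 4 vertices.

4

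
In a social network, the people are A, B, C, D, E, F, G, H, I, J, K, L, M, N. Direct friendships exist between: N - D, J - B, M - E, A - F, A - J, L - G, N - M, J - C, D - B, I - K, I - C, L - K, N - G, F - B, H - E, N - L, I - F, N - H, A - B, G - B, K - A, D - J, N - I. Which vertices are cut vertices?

Removing N increases the component count from 1 to 2, so N is a cut vertex.
By contrast removing A leaves 1 component; it is not a cut vertex. No other vertex is a cut vertex either.

N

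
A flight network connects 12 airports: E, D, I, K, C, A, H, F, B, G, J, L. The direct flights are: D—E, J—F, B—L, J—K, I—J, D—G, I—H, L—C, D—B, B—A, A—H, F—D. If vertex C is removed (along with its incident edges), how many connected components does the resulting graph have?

With C gone, the remaining components are: {A, B, D, E, F, G, H, I, J, K, L}.
That is 1 component.

1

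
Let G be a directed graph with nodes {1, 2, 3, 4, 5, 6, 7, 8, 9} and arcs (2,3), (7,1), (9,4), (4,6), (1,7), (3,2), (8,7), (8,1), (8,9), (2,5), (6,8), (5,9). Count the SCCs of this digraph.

4

{4, 6, 8, 9} are all mutually reachable — one SCC of size 4.
{2, 3} are all mutually reachable — one SCC of size 2.
{1, 7} are all mutually reachable — one SCC of size 2.
{5} is an SCC by itself.
That gives 4 strongly connected components.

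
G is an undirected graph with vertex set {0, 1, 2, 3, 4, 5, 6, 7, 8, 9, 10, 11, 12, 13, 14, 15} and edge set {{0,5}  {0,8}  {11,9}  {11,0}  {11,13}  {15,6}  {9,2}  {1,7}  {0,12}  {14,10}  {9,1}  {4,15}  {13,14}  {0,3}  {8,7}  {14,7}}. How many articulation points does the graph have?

Removing 0 increases the component count from 2 to 5, so 0 is a cut vertex.
Removing 9 increases the component count from 2 to 3, so 9 is a cut vertex.
Removing 14 increases the component count from 2 to 3, so 14 is a cut vertex.
Likewise 15 is a cut vertex.
By contrast removing 6 leaves 2 components; it is not a cut vertex. No other vertex is a cut vertex either.

4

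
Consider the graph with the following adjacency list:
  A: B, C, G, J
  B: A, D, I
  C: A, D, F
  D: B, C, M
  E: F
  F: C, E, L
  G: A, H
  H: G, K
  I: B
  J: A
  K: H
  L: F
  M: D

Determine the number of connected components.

Starting from A we can reach A, B, C, D, E, F, G, H, I, J, K, L, M. That is one component of size 13.
Total: 1 component.

1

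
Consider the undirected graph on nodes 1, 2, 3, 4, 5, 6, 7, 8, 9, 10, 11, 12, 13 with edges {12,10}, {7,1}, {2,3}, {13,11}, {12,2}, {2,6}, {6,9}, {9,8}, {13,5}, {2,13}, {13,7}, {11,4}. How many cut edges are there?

12

removing 13–11 disconnects 13 from 11; removing 9–8 disconnects 9 from 8; removing 6–2 disconnects 6 from 2; removing 12–2 disconnects 12 from 2 — these are bridges.
In total 12 edges are bridges.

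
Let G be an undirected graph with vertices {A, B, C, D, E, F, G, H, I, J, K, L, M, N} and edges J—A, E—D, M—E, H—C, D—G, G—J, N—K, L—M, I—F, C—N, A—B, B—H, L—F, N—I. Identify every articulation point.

N

Removing N increases the component count from 1 to 2, so N is a cut vertex.
By contrast removing J leaves 1 component; it is not a cut vertex. No other vertex is a cut vertex either.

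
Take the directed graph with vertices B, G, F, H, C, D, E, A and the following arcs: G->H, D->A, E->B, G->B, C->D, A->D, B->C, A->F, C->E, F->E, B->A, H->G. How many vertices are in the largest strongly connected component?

6

{A, B, C, D, E, F} are all mutually reachable — one SCC of size 6.
{G, H} are all mutually reachable — one SCC of size 2.
The largest has 6 vertices.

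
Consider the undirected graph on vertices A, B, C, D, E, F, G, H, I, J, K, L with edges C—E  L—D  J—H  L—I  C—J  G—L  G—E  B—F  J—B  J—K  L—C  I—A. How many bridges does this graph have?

8

The edges on the cycle G-L-C-E-G are not bridges since each lies on that cycle.
But removing L—D disconnects L from D; removing L—I disconnects L from I; removing C—J disconnects C from J; removing F—B disconnects F from B — these are bridges.
In total 8 edges are bridges.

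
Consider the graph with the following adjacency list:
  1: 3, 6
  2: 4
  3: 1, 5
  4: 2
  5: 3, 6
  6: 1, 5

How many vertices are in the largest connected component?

Starting from 2 we can reach 2, 4. That is one component of size 2.
Starting from 1 we can reach 1, 3, 5, 6. That is one component of size 4.
The largest has 4 vertices.

4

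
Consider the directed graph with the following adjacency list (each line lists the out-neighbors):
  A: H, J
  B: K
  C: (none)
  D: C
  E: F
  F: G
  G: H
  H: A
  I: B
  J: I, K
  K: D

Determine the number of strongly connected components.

10

{A, H} are all mutually reachable — one SCC of size 2.
{K} is an SCC by itself.
{J} is an SCC by itself.
{C} is an SCC by itself.
{F} is an SCC by itself.
(and 5 more singleton SCCs)
That gives 10 strongly connected components.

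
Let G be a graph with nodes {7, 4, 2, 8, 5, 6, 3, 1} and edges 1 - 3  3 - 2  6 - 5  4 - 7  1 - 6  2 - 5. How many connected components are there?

8 is isolated — a component by itself.
Starting from 4 we can reach 4, 7. That is one component of size 2.
Starting from 1 we can reach 1, 2, 3, 5, 6. That is one component of size 5.
Total: 3 components.

3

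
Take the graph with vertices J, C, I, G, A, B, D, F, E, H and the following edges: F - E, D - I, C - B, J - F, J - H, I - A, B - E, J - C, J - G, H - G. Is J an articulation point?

Yes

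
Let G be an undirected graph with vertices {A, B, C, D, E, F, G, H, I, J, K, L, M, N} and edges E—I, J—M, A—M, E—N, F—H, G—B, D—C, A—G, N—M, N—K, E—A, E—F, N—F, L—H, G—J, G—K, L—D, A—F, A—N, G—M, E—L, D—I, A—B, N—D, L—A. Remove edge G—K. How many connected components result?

1

G and K are still connected via G-A-N-K, so the component count stays at 1.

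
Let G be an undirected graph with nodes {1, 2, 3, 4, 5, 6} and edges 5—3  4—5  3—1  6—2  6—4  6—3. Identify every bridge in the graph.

1-3, 2-6

The edges on the cycle 6-4-5-3-6 are not bridges since each lies on that cycle.
But removing 3—1 disconnects 3 from 1; removing 6—2 disconnects 6 from 2 — these are bridges.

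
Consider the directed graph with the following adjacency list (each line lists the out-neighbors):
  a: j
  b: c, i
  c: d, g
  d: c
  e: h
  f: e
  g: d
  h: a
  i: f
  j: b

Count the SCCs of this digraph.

{a, b, e, f, h, i, j} are all mutually reachable — one SCC of size 7.
{c, d, g} are all mutually reachable — one SCC of size 3.
That gives 2 strongly connected components.

2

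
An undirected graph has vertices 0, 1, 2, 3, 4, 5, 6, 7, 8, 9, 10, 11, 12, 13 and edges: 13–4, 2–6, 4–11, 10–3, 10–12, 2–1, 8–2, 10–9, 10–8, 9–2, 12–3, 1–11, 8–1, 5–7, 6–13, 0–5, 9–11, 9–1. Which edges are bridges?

0-5, 5-7

The edges on the cycle 10-12-3-10 are not bridges since each lies on that cycle.
But removing 5–7 disconnects 5 from 7; removing 0–5 disconnects 0 from 5 — these are bridges.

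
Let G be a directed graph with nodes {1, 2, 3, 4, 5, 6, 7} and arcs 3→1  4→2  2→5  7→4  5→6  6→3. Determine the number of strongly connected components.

7

{7} is an SCC by itself.
{3} is an SCC by itself.
{6} is an SCC by itself.
{4} is an SCC by itself.
{2} is an SCC by itself.
(and 2 more singleton SCCs)
That gives 7 strongly connected components.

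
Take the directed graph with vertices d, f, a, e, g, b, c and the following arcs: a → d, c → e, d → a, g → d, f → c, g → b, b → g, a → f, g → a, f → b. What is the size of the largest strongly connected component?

5

{a, b, d, f, g} are all mutually reachable — one SCC of size 5.
{e} is an SCC by itself.
{c} is an SCC by itself.
The largest has 5 vertices.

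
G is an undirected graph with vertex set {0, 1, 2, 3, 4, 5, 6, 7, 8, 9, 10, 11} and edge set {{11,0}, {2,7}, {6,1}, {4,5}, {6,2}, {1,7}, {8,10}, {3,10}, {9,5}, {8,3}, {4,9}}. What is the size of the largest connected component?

4

Starting from 0 we can reach 0, 11. That is one component of size 2.
Starting from 4 we can reach 4, 5, 9. That is one component of size 3.
Starting from 3 we can reach 3, 8, 10. That is one component of size 3.
Starting from 1 we can reach 1, 2, 6, 7. That is one component of size 4.
The largest has 4 vertices.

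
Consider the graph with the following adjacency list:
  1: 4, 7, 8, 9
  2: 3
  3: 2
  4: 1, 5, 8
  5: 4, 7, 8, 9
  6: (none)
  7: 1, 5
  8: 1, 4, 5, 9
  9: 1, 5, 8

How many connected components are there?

3

6 is isolated — a component by itself.
Starting from 2 we can reach 2, 3. That is one component of size 2.
Starting from 1 we can reach 1, 4, 5, 7, 8, 9. That is one component of size 6.
Total: 3 components.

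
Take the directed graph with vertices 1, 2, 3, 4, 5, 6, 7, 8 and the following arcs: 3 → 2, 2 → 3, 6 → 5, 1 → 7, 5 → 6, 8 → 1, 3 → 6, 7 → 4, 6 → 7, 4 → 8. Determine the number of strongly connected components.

{1, 4, 7, 8} are all mutually reachable — one SCC of size 4.
{2, 3} are all mutually reachable — one SCC of size 2.
{5, 6} are all mutually reachable — one SCC of size 2.
That gives 3 strongly connected components.

3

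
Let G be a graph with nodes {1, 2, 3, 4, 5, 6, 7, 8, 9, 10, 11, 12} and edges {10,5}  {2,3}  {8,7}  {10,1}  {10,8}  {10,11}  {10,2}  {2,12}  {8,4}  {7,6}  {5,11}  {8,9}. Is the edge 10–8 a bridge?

Yes

Removing 10–8 leaves no path between 10 and 8: the component count goes from 1 to 2. So it is a bridge.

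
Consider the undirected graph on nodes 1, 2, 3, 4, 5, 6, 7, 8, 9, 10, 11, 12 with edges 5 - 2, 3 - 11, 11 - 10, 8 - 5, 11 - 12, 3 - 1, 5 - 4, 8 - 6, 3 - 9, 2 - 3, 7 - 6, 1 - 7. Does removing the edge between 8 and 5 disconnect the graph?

No

After removing 8 - 5, the path 8-6-7-1-3-2-5 still connects them, so the edge is not a bridge.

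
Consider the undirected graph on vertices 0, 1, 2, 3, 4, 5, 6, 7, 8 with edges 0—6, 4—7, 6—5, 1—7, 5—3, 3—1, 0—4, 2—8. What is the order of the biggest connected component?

7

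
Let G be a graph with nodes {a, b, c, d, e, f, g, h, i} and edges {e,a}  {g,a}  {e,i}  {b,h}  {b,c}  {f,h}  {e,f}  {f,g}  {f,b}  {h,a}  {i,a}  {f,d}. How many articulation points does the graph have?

Removing b increases the component count from 1 to 2, so b is a cut vertex.
Removing f increases the component count from 1 to 2, so f is a cut vertex.
By contrast removing i leaves 1 component; it is not a cut vertex. No other vertex is a cut vertex either.

2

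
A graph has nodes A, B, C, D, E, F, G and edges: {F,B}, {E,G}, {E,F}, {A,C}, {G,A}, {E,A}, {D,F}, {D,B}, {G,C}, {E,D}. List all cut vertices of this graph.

Removing E increases the component count from 1 to 2, so E is a cut vertex.
By contrast removing F leaves 1 component; it is not a cut vertex. No other vertex is a cut vertex either.

E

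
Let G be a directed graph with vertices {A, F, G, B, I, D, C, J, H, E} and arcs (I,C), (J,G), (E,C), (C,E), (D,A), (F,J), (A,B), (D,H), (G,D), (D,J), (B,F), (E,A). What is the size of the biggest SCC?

6

{A, B, D, F, G, J} are all mutually reachable — one SCC of size 6.
{C, E} are all mutually reachable — one SCC of size 2.
{H} is an SCC by itself.
{I} is an SCC by itself.
The largest has 6 vertices.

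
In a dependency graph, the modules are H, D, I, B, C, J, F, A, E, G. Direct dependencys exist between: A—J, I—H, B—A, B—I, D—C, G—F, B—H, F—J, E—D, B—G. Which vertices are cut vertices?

B, D

Removing B increases the component count from 2 to 3, so B is a cut vertex.
Removing D increases the component count from 2 to 3, so D is a cut vertex.
By contrast removing E leaves 2 components; it is not a cut vertex. No other vertex is a cut vertex either.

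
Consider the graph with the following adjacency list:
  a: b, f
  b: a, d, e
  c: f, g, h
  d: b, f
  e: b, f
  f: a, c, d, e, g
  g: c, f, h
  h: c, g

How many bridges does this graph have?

The edges on the cycle f-a-b-d-f are not bridges since each lies on that cycle.
Every edge lies on some cycle, so there are no bridges.

0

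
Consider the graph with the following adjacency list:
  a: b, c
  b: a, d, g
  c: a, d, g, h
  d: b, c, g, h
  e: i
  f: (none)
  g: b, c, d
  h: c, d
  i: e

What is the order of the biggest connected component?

6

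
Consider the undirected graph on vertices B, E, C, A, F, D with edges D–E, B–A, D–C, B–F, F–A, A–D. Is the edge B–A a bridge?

After removing B–A, the path B-F-A still connects them, so the edge is not a bridge.

No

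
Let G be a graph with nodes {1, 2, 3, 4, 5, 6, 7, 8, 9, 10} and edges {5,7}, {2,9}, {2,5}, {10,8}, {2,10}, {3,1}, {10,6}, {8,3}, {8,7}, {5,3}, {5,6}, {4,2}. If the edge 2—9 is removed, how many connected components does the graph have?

Before removal there is 1 component.
2—9 is a bridge — removing it separates 2's side from 9's side.
After removal: 2 components.

2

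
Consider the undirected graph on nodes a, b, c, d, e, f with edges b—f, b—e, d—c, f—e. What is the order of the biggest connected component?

3

a is isolated — a component by itself.
Starting from c we can reach c, d. That is one component of size 2.
Starting from b we can reach b, e, f. That is one component of size 3.
The largest has 3 vertices.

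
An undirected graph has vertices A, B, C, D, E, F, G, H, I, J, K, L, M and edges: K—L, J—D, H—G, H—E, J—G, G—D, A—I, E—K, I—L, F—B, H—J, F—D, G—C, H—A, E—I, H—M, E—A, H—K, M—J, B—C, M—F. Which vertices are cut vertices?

H

Removing H increases the component count from 1 to 2, so H is a cut vertex.
By contrast removing F leaves 1 component; it is not a cut vertex. No other vertex is a cut vertex either.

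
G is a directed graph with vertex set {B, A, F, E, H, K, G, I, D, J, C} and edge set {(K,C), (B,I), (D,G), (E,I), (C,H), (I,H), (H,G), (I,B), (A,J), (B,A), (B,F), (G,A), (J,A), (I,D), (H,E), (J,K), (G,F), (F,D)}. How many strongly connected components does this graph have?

{A, B, C, D, E, F, G, H, I, J, K} are all mutually reachable — one SCC of size 11.
That gives 1 strongly connected component.

1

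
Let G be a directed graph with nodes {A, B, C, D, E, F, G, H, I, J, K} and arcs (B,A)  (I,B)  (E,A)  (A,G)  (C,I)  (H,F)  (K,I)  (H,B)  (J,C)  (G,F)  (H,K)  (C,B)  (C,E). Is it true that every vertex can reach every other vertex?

There is no directed path from G to H, so the graph is not strongly connected.

No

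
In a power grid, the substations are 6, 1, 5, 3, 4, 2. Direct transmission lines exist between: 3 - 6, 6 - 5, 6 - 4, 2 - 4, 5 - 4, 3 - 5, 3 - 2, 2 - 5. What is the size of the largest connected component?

5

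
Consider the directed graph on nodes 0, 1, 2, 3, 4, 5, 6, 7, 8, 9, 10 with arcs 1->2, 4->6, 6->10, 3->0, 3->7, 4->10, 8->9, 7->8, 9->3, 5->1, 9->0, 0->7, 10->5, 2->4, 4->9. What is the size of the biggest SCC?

6

{1, 2, 4, 5, 6, 10} are all mutually reachable — one SCC of size 6.
{0, 3, 7, 8, 9} are all mutually reachable — one SCC of size 5.
The largest has 6 vertices.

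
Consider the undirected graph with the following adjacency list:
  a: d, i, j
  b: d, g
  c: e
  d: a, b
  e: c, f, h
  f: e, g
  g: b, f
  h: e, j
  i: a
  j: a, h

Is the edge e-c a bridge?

Yes

Removing e-c leaves no path between e and c: the component count goes from 1 to 2. So it is a bridge.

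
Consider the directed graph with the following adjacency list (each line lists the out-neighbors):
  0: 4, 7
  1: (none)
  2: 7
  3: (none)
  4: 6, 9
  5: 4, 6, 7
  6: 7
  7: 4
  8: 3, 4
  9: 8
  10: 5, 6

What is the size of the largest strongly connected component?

{4, 6, 7, 8, 9} are all mutually reachable — one SCC of size 5.
{5} is an SCC by itself.
{1} is an SCC by itself.
{2} is an SCC by itself.
{10} is an SCC by itself.
(and 2 more singleton SCCs)
The largest has 5 vertices.

5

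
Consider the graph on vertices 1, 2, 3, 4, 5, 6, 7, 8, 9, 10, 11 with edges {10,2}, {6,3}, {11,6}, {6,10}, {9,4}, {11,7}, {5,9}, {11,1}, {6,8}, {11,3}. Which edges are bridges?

1-11, 10-2, 10-6, 11-7, 4-9, 5-9, 6-8

The edges on the cycle 11-6-3-11 are not bridges since each lies on that cycle.
But removing 9–4 disconnects 9 from 4; removing 5–9 disconnects 5 from 9; removing 6–8 disconnects 6 from 8; removing 11–7 disconnects 11 from 7 — these are bridges.
In total 7 edges are bridges.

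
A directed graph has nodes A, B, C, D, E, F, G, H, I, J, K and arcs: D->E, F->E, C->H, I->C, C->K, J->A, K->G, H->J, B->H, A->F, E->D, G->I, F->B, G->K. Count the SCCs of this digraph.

3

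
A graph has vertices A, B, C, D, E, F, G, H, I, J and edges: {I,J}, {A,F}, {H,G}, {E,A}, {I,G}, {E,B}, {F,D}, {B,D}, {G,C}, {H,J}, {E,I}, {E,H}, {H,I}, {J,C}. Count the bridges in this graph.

0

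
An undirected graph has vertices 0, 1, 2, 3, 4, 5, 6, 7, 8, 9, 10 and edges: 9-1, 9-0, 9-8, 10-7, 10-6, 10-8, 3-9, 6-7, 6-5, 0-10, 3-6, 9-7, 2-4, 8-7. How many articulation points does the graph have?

Removing 6 increases the component count from 2 to 3, so 6 is a cut vertex.
Removing 9 increases the component count from 2 to 3, so 9 is a cut vertex.
By contrast removing 1 leaves 2 components; it is not a cut vertex. No other vertex is a cut vertex either.

2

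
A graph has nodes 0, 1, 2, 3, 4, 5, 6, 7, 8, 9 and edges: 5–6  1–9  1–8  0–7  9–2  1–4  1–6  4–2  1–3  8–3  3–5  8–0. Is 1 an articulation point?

Yes

Deleting 1 raises the number of components from 1 to 2, so 1 is a cut vertex.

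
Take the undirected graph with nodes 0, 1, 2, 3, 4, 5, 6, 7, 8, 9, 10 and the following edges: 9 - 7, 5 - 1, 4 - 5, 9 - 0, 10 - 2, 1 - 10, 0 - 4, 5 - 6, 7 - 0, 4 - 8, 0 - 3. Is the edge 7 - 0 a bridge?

After removing 7 - 0, the path 7-9-0 still connects them, so the edge is not a bridge.

No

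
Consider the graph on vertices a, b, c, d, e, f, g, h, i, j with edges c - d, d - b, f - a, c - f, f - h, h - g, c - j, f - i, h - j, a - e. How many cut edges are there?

6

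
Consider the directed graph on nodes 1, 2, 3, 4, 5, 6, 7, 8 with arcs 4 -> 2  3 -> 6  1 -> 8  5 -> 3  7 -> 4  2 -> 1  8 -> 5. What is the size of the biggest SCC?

{3} is an SCC by itself.
{1} is an SCC by itself.
{2} is an SCC by itself.
{6} is an SCC by itself.
{8} is an SCC by itself.
(and 3 more singleton SCCs)
The largest has 1 vertex.

1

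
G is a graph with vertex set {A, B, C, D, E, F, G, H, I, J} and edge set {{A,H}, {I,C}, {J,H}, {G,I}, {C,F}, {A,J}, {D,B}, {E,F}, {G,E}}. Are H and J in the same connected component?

Yes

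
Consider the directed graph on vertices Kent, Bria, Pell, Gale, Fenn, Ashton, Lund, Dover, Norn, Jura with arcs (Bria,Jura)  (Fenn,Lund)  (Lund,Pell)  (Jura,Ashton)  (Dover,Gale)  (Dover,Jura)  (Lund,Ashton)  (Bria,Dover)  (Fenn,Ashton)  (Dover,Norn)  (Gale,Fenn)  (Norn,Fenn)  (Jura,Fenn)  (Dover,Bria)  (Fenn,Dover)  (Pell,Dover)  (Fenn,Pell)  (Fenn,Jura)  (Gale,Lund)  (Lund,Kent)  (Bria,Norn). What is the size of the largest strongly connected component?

8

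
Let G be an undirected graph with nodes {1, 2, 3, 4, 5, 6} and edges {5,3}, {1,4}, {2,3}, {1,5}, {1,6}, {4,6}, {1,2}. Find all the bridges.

The edges on the cycle 1-4-6-1 are not bridges since each lies on that cycle.
Every edge lies on some cycle, so there are no bridges.

none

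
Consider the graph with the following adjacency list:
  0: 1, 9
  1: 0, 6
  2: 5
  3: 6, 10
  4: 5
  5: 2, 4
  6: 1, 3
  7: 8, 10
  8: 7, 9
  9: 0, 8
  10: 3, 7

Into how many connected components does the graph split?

2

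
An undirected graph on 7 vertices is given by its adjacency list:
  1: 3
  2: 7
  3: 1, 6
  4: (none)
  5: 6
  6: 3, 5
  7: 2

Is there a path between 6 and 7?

No

The component containing 6 is {1, 3, 5, 6}, and 7 is not in it.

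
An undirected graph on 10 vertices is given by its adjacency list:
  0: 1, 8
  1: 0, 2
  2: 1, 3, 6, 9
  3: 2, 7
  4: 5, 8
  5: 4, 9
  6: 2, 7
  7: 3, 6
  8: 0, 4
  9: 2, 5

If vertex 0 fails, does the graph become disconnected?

Deleting 0 leaves 1 component (was 1) (its neighbors 1, 8 remain connected to each other), so 0 is not a cut vertex.

No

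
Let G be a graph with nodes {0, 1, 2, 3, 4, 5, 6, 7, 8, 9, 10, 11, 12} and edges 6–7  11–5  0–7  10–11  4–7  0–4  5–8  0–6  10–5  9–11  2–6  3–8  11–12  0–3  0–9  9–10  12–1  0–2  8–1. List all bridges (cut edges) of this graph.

The edges on the cycle 0-4-7-0 are not bridges since each lies on that cycle.
Every edge lies on some cycle, so there are no bridges.

none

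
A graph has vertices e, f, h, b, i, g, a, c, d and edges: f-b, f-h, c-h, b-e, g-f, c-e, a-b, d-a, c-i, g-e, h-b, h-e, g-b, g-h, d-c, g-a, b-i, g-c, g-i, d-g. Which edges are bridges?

none

The edges on the cycle g-c-e-g are not bridges since each lies on that cycle.
Every edge lies on some cycle, so there are no bridges.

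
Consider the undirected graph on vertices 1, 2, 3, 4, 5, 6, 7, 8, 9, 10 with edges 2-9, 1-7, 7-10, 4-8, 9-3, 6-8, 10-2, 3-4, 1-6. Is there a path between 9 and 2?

From 9 we can reach 1, 2, 3, 4, 6, 7, 8, 9, 10, which includes 2.

Yes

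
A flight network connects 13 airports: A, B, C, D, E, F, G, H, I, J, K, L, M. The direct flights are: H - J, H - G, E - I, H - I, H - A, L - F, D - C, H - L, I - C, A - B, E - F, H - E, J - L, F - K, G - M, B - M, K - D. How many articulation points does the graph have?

1

Removing H increases the component count from 1 to 2, so H is a cut vertex.
By contrast removing D leaves 1 component; it is not a cut vertex. No other vertex is a cut vertex either.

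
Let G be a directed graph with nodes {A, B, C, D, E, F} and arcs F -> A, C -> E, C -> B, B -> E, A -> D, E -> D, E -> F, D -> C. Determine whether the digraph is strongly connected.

Yes

From F we can reach every vertex (A, B, C, D, E, F), and every vertex can reach F (A, B, C, D, E, F). So the whole graph is one strongly connected component.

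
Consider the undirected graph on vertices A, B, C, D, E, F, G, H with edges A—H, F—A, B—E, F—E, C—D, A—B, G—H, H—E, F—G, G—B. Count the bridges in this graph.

1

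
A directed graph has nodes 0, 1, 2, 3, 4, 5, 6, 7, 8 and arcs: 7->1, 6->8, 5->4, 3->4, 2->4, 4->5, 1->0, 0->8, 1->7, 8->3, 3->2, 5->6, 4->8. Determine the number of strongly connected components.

3

{2, 3, 4, 5, 6, 8} are all mutually reachable — one SCC of size 6.
{1, 7} are all mutually reachable — one SCC of size 2.
{0} is an SCC by itself.
That gives 3 strongly connected components.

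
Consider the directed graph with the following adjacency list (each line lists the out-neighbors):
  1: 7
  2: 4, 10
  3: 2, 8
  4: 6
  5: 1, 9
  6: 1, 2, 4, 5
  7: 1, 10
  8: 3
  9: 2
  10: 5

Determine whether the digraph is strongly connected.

There is no directed path from 10 to 3, so the graph is not strongly connected.

No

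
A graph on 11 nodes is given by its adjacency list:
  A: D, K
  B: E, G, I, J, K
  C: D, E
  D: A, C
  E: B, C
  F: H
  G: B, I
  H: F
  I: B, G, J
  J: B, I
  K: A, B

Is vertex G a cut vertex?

No

Deleting G leaves 2 components (was 2), so G is not a cut vertex.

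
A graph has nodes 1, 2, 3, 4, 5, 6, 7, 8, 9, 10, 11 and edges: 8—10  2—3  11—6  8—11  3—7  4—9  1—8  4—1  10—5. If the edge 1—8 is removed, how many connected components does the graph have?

Before removal there are 2 components.
1—8 is a bridge — removing it separates 1's side from 8's side.
After removal: 3 components.

3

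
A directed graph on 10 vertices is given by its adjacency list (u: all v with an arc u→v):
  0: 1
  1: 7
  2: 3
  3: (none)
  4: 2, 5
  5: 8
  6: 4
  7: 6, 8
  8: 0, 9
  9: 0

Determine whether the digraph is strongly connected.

There is no directed path from 3 to 5, so the graph is not strongly connected.

No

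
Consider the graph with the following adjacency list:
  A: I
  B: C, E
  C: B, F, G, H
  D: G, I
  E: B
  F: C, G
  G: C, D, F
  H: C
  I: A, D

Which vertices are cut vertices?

Removing B increases the component count from 1 to 2, so B is a cut vertex.
Removing C increases the component count from 1 to 3, so C is a cut vertex.
Removing D increases the component count from 1 to 2, so D is a cut vertex.
Likewise G, I are cut vertices.
By contrast removing E leaves 1 component; it is not a cut vertex. No other vertex is a cut vertex either.

B, C, D, G, I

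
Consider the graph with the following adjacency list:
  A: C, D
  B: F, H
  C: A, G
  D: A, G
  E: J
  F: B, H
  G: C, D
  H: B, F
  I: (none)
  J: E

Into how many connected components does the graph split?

I is isolated — a component by itself.
Starting from E we can reach E, J. That is one component of size 2.
Starting from B we can reach B, F, H. That is one component of size 3.
Starting from A we can reach A, C, D, G. That is one component of size 4.
Total: 4 components.

4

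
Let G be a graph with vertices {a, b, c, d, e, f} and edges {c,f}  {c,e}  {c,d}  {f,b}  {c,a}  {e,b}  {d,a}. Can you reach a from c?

Yes

From c we can reach a, b, c, d, e, f, which includes a.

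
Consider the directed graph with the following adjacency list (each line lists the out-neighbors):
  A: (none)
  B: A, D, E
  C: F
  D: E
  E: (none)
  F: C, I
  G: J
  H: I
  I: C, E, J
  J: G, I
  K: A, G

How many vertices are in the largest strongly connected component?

{C, F, G, I, J} are all mutually reachable — one SCC of size 5.
{B} is an SCC by itself.
{D} is an SCC by itself.
{A} is an SCC by itself.
{H} is an SCC by itself.
(and 2 more singleton SCCs)
The largest has 5 vertices.

5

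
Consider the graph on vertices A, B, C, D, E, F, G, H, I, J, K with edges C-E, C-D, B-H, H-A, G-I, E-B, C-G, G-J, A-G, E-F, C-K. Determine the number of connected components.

1

Starting from A we can reach A, B, C, D, E, F, G, H, I, J, K. That is one component of size 11.
Total: 1 component.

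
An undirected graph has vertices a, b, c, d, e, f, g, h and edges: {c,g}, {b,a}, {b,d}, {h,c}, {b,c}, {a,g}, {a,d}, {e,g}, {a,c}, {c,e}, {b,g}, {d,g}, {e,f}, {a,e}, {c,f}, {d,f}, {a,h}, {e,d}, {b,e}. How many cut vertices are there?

Removing c, for instance, still leaves 1 component. No single vertex removal increases the component count — the graph has no articulation points.

0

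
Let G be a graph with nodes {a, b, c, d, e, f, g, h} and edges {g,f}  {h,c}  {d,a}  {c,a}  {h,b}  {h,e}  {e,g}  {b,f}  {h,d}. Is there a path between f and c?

Yes

From f we can reach a, b, c, d, e, f, g, h, which includes c.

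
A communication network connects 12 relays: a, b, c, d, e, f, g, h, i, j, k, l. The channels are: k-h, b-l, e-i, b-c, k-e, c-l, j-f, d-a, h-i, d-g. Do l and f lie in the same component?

No

The component containing l is {b, c, l}, and f is not in it.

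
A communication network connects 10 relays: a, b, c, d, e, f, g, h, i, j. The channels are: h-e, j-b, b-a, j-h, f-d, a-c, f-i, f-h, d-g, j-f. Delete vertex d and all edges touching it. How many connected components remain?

2

With d gone, the remaining components are: {g}; {a, b, c, e, f, h, i, j}.
That is 2 components.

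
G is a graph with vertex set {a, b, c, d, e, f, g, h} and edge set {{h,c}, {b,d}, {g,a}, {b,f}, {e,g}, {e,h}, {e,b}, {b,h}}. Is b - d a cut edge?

Removing b - d leaves no path between b and d: the component count goes from 1 to 2. So it is a bridge.

Yes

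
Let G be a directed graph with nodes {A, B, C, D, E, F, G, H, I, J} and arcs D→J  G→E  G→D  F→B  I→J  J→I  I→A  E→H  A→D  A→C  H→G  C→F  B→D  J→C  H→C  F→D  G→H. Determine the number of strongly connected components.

2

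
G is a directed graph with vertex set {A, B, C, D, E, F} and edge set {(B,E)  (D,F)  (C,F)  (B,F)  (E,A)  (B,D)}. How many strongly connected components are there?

{C} is an SCC by itself.
{D} is an SCC by itself.
{B} is an SCC by itself.
{A} is an SCC by itself.
{E} is an SCC by itself.
(and 1 more singleton SCC)
That gives 6 strongly connected components.

6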